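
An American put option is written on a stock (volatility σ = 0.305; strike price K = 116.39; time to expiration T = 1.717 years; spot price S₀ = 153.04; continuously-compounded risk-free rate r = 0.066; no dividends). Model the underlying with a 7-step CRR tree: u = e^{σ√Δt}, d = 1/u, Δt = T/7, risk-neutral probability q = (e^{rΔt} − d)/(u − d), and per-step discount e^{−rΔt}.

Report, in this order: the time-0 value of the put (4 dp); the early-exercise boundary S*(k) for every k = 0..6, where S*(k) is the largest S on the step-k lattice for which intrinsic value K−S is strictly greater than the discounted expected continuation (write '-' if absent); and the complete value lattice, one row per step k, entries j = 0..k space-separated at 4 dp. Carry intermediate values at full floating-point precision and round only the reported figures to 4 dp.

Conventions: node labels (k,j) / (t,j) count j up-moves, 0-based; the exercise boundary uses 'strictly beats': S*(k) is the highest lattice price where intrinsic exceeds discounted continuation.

price = 4.9990
boundary = - - - - 83.6363 71.9105 83.6363
tree:
4.9990
8.3786 1.9887
13.6749 3.6782 0.4676
21.5996 6.6778 0.9822 0.0000
32.7537 11.8255 2.0630 0.0000 0.0000
44.4795 20.2161 4.3331 0.0000 0.0000 0.0000
54.5613 32.7537 9.1011 0.0000 0.0000 0.0000 0.0000
63.2297 44.4795 19.1158 0.0000 0.0000 0.0000 0.0000 0.0000

Δt=0.24529, u=1.16306, d=0.85980, q=0.51612, disc=e^(-rΔt)=0.98394
k=7 terminal: V=max(K-S,0) → 63.2297 44.4795 19.1158 0.0000 0.0000 0.0000 0.0000 0.0000
k=6: j=0 S=61.8287 intr=54.5613 cont=52.6923 V=54.5613[EX]; j=1 S=83.6363 intr=32.7537 cont=30.8846 V=32.7537[EX]; j=2 S=113.1358 intr=3.2542 cont=9.1011 V=9.1011[hold]; j=3 S=153.0400 intr=0.0000 cont=0.0000 V=0.0000[hold]; j=4 S=207.0189 intr=0.0000 cont=0.0000 V=0.0000[hold]; j=5 S=280.0367 intr=0.0000 cont=0.0000 V=0.0000[hold]; j=6 S=378.8086 intr=0.0000 cont=0.0000 V=0.0000[hold]  S*(6)=83.6363
k=5: j=0 S=71.9105 intr=44.4795 cont=42.6104 V=44.4795[EX]; j=1 S=97.2742 intr=19.1158 cont=20.2161 V=20.2161[hold]; j=2 S=131.5838 intr=0.0000 cont=4.3331 V=4.3331[hold]; j=3 S=177.9949 intr=0.0000 cont=0.0000 V=0.0000[hold]; j=4 S=240.7756 intr=0.0000 cont=0.0000 V=0.0000[hold]; j=5 S=325.6997 intr=0.0000 cont=0.0000 V=0.0000[hold]  S*(5)=71.9105
k=4: j=0 S=83.6363 intr=32.7537 cont=31.4433 V=32.7537[EX]; j=1 S=113.1358 intr=3.2542 cont=11.8255 V=11.8255[hold]; j=2 S=153.0400 intr=0.0000 cont=2.0630 V=2.0630[hold]; j=3 S=207.0189 intr=0.0000 cont=0.0000 V=0.0000[hold]; j=4 S=280.0367 intr=0.0000 cont=0.0000 V=0.0000[hold]  S*(4)=83.6363
k=3: j=0 S=97.2742 intr=19.1158 cont=21.5996 V=21.5996[hold]; j=1 S=131.5838 intr=0.0000 cont=6.6778 V=6.6778[hold]; j=2 S=177.9949 intr=0.0000 cont=0.9822 V=0.9822[hold]; j=3 S=240.7756 intr=0.0000 cont=0.0000 V=0.0000[hold]  S*(3)=-
k=2: j=0 S=113.1358 intr=3.2542 cont=13.6749 V=13.6749[hold]; j=1 S=153.0400 intr=0.0000 cont=3.6782 V=3.6782[hold]; j=2 S=207.0189 intr=0.0000 cont=0.4676 V=0.4676[hold]  S*(2)=-
k=1: j=0 S=131.5838 intr=0.0000 cont=8.3786 V=8.3786[hold]; j=1 S=177.9949 intr=0.0000 cont=1.9887 V=1.9887[hold]  S*(1)=-
k=0: j=0 S=153.0400 intr=0.0000 cont=4.9990 V=4.9990[hold]  S*(0)=-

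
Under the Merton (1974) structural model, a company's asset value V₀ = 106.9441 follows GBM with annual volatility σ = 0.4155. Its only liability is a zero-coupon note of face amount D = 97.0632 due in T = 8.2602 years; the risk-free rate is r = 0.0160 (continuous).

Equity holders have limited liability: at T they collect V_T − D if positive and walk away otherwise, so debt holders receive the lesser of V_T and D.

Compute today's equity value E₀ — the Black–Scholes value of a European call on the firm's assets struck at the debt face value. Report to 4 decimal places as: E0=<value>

Work the structural quantities from V₀ = 106.9441 against face 97.0632:
d₁ = [ln(V₀/D) + (r + σ²/2)T] / (σ√T)
   = [ln(106.9441/97.0632) + (0.0160 + 0.5·0.4155²)·8.2602] / (0.4155·√8.2602)
   = [0.096944 + 0.845185] / 1.194170 = 0.788940
d₂ = d₁ − σ√T = 0.788940 − 1.194170 = -0.405231
N(d₁) = 0.784926,  N(d₂) = 0.342654,  e^(−rT) = 0.876198
E₀ = V₀·N(d₁) − D·e^(−rT)·N(d₂)
   = 106.9441·0.784926 − 97.0632·0.876198·0.342654 = 54.801697

E0=54.8017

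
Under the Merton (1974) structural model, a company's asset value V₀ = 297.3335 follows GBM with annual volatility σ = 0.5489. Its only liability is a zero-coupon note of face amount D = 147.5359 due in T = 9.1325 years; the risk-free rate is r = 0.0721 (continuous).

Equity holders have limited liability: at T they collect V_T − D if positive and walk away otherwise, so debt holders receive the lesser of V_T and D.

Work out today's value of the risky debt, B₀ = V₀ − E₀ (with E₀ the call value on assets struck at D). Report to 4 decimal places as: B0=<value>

With assets at 297.3335 and a single debt payment of 147.5359 at 9.1325 years:
d₁ = [ln(V₀/D) + (r + σ²/2)T] / (σ√T)
   = [ln(297.3335/147.5359) + (0.0721 + 0.5·0.5489²)·9.1325] / (0.5489·√9.1325)
   = [0.700783 + 2.034224] / 1.658777 = 1.648809
d₂ = d₁ − σ√T = 1.648809 − 1.658777 = -0.009968
N(d₁) = 0.950407,  N(d₂) = 0.496023,  e^(−rT) = 0.517651
E₀ = V₀·N(d₁) − D·e^(−rT)·N(d₂)
   = 297.3335·0.950407 − 147.5359·0.517651·0.496023 = 244.705352
B₀ = V₀ − E₀ = 297.3335 − 244.705352 = 52.628148

B0=52.6281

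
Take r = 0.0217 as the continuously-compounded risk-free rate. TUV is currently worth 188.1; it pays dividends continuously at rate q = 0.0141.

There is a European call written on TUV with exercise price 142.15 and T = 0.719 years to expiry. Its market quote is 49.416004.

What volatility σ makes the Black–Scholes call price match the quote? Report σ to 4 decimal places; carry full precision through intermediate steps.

At σ = 0.3162 the Black–Scholes value reproduces the quote:
σ√T = 0.3162·√0.719 = 0.268118
d₁ = (ln(S/K) + (r−q+σ²/2)T) / (σ√T) = (ln(188.1/142.15) + (0.0217−0.0141+0.3162²/2)·0.719) / 0.268118 = (0.280091 + 0.041408) / 0.268118 = 1.199094
d₂ = d₁ − σ√T = 1.199094 − 0.268118 = 0.930976
e^{−rT} = 0.984519
e^{−qT} = 0.989913
N(d₁) = 0.884754,  N(d₂) = 0.824067
V = S·e^{−qT}·N(d₁) − K·e^{−rT}·N(d₂) = 164.743642 − 115.327638 = 49.416004 (the observed quote) — the price is monotone increasing in volatility, hence this σ is the only solution

sigma = 0.3162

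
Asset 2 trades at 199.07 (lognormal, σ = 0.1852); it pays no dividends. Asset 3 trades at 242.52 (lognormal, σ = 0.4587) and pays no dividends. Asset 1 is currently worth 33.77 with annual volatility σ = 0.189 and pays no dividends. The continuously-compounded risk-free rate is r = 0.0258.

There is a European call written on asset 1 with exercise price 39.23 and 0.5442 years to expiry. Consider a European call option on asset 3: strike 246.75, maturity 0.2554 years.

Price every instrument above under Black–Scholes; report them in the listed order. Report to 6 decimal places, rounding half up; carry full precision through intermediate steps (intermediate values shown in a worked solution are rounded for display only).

price(asset 1 call K=39.23) = 0.440208
price(asset 3 call K=246.75) = 21.217747

[asset 1 call K=39.23]
σ√T = 0.189·√0.5442 = 0.139425
d₁ = (ln(S/K) + (r+σ²/2)T) / (σ√T) = (ln(33.77/39.23) + (0.0258+0.189²/2)·0.5442) / 0.139425 = (-0.149869 + 0.023760) / 0.139425 = -0.904492
d₂ = d₁ − σ√T = -0.904492 − 0.139425 = -1.043917
e^{−rT} = 0.986058
N(d₁) = 0.182867,  N(d₂) = 0.148262
price = S·N(d₁) − K·e^{−rT}·N(d₂) = 6.175431 − 5.735223 = 0.440208
[asset 3 call K=246.75]
σ√T = 0.4587·√0.2554 = 0.231814
d₁ = (ln(S/K) + (r+σ²/2)T) / (σ√T) = (ln(242.52/246.75) + (0.0258+0.4587²/2)·0.2554) / 0.231814 = (-0.017291 + 0.033458) / 0.231814 = 0.069740
d₂ = d₁ − σ√T = 0.069740 − 0.231814 = -0.162074
e^{−rT} = 0.993432
N(d₁) = 0.527800,  N(d₂) = 0.435624
price = S·N(d₁) − K·e^{−rT}·N(d₂) = 128.001957 − 106.784211 = 21.217747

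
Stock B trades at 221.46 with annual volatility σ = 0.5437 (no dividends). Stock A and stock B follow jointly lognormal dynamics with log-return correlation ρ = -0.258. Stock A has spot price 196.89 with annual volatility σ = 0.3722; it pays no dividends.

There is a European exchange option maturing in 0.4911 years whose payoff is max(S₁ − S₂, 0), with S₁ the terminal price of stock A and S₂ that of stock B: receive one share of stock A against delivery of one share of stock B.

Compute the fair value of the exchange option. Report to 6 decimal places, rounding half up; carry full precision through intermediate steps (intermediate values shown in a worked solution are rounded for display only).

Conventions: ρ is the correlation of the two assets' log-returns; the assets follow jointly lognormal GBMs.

exchange price = 31.242292

σ_eff = √(σ₁² + σ₂² − 2ρσ₁σ₂) = √(0.3722² + 0.5437² − 2·-0.258·0.3722·0.5437) = 0.733868
d₁ = (ln(S₁/S₂) + (q₂ − q₁ + σ_eff²/2)T) / (σ_eff√T) = (ln(196.89/221.46) + (0.0 − 0.0 + 0.269281)·0.4911) / 0.514284 = 0.028481
d₂ = d₁ − σ_eff√T = 0.028481 − 0.514284 = -0.485803
N(d₁) = 0.511361,  N(d₂) = 0.313553
V = S₁·e^{−q₁T}·N(d₁) − S₂·e^{−q₂T}·N(d₂) = 100.681818 − 69.439526 = 31.242292
Key observation: r never enters — measured in units of stock B, the claim is a call on S₁/S₂ struck at 1, so only the dividend yields and σ_eff matter.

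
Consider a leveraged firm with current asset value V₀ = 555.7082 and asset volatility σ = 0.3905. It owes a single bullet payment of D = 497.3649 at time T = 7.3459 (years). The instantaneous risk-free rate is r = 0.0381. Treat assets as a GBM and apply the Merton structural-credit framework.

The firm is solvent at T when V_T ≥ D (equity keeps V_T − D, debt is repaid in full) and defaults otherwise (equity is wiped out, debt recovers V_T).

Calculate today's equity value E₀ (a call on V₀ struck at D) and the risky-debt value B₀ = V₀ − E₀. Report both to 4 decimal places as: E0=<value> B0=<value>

Work the structural quantities from V₀ = 555.7082 against face 497.3649:
d₁ = [ln(V₀/D) + (r + σ²/2)T] / (σ√T)
   = [ln(555.7082/497.3649) + (0.0381 + 0.5·0.3905²)·7.3459] / (0.3905·√7.3459)
   = [0.110919 + 0.839968] / 1.058385 = 0.898433
d₂ = d₁ − σ√T = 0.898433 − 1.058385 = -0.159952
N(d₁) = 0.815523,  N(d₂) = 0.436459,  e^(−rT) = 0.755875
E₀ = V₀·N(d₁) − D·e^(−rT)·N(d₂)
   = 555.7082·0.815523 − 497.3649·0.755875·0.436459 = 289.107437
B₀ = V₀ − E₀ = 555.7082 − 289.107437 = 266.600763

E0=289.1074 B0=266.6008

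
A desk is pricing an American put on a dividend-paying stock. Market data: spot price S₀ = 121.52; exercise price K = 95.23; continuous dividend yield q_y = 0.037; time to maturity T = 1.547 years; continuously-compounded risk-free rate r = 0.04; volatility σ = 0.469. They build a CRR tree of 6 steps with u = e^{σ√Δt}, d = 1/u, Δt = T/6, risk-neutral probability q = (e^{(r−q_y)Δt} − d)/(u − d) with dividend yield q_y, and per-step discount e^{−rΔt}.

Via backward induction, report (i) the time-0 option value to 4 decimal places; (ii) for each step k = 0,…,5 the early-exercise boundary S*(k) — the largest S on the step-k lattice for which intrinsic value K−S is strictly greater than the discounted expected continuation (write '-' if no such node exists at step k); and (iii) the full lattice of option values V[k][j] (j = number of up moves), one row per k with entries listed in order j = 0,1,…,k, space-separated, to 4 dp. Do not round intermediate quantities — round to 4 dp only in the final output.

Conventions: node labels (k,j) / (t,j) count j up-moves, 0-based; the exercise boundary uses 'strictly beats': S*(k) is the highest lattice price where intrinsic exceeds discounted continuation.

Δt=0.25783, u=1.26889, d=0.78809, q=0.44235, disc=e^(-rΔt)=0.98974
k=6 terminal: V=max(K-S,0) → 66.1164 48.3544 19.7560 0.0000 0.0000 0.0000 0.0000
k=5: j=0 S=36.9421 intr=58.2879 cont=57.6616 V=58.2879[EX]; j=1 S=59.4801 intr=35.7499 cont=35.3375 V=35.7499[EX]; j=2 S=95.7685 intr=0.0000 cont=10.9039 V=10.9039[hold]; j=3 S=154.1960 intr=0.0000 cont=0.0000 V=0.0000[hold]; j=4 S=248.2696 intr=0.0000 cont=0.0000 V=0.0000[hold]; j=5 S=399.7368 intr=0.0000 cont=0.0000 V=0.0000[hold]  S*(5)=59.4801
k=4: j=0 S=46.8756 intr=48.3544 cont=47.8224 V=48.3544[EX]; j=1 S=75.4740 intr=19.7560 cont=24.5051 V=24.5051[hold]; j=2 S=121.5200 intr=0.0000 cont=6.0181 V=6.0181[hold]; j=3 S=195.6583 intr=0.0000 cont=0.0000 V=0.0000[hold]; j=4 S=315.0278 intr=0.0000 cont=0.0000 V=0.0000[hold]  S*(4)=46.8756
k=3: j=0 S=59.4801 intr=35.7499 cont=37.4167 V=37.4167[hold]; j=1 S=95.7685 intr=0.0000 cont=16.1598 V=16.1598[hold]; j=2 S=154.1960 intr=0.0000 cont=3.3216 V=3.3216[hold]; j=3 S=248.2696 intr=0.0000 cont=0.0000 V=0.0000[hold]  S*(3)=-
k=2: j=0 S=75.4740 intr=19.7560 cont=27.7262 V=27.7262[hold]; j=1 S=121.5200 intr=0.0000 cont=10.3732 V=10.3732[hold]; j=2 S=195.6583 intr=0.0000 cont=1.8332 V=1.8332[hold]  S*(2)=-
k=1: j=0 S=95.7685 intr=0.0000 cont=19.8444 V=19.8444[hold]; j=1 S=154.1960 intr=0.0000 cont=6.5279 V=6.5279[hold]  S*(1)=-
k=0: j=0 S=121.5200 intr=0.0000 cont=13.8106 V=13.8106[hold]  S*(0)=-

price = 13.8106
boundary = - - - - 46.8756 59.4801
tree:
13.8106
19.8444 6.5279
27.7262 10.3732 1.8332
37.4167 16.1598 3.3216 0.0000
48.3544 24.5051 6.0181 0.0000 0.0000
58.2879 35.7499 10.9039 0.0000 0.0000 0.0000
66.1164 48.3544 19.7560 0.0000 0.0000 0.0000 0.0000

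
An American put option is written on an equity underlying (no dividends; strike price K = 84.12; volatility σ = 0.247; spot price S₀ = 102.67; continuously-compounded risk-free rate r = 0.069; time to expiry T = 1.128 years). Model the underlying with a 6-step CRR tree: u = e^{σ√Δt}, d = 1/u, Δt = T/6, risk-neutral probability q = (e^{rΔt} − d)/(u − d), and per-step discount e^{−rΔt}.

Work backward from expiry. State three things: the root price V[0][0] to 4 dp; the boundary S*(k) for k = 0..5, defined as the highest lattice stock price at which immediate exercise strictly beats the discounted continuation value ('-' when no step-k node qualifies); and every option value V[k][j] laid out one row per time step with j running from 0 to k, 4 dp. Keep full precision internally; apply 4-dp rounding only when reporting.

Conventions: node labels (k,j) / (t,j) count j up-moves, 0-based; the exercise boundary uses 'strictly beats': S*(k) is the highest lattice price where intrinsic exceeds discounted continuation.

params: Δt=0.18800 u=1.11304 d=0.89844 q=0.53409 e^(-rΔt)=0.98711
t_6 payoffs: 30.1224 17.2244 1.2456 0.0000 0.0000 0.0000 0.0000
t_5: node(5,0) S=60.1016 payoff=24.0184 vs cont=22.9342 → 24.0184 [stop]  node(5,1) S=74.4576 payoff=9.6624 vs cont=8.5782 → 9.6624 [stop]  node(5,2) S=92.2427 payoff=0.0000 vs cont=0.5728 → 0.5728 [wait]  node(5,3) S=114.2760 payoff=0.0000 vs cont=0.0000 → 0.0000 [wait]  node(5,4) S=141.5722 payoff=0.0000 vs cont=0.0000 → 0.0000 [wait]  node(5,5) S=175.3884 payoff=0.0000 vs cont=0.0000 → 0.0000 [wait]  ⇒ S*(5)=74.4576
t_4: node(4,0) S=66.8956 payoff=17.2244 vs cont=16.1402 → 17.2244 [stop]  node(4,1) S=82.8744 payoff=1.2456 vs cont=4.7458 → 4.7458 [wait]  node(4,2) S=102.6700 payoff=0.0000 vs cont=0.2635 → 0.2635 [wait]  node(4,3) S=127.1940 payoff=0.0000 vs cont=0.0000 → 0.0000 [wait]  node(4,4) S=157.5758 payoff=0.0000 vs cont=0.0000 → 0.0000 [wait]  ⇒ S*(4)=66.8956
t_3: node(3,0) S=74.4576 payoff=9.6624 vs cont=10.4236 → 10.4236 [wait]  node(3,1) S=92.2427 payoff=0.0000 vs cont=2.3215 → 2.3215 [wait]  node(3,2) S=114.2760 payoff=0.0000 vs cont=0.1212 → 0.1212 [wait]  node(3,3) S=141.5722 payoff=0.0000 vs cont=0.0000 → 0.0000 [wait]  ⇒ S*(3)=-
t_2: node(2,0) S=82.8744 payoff=1.2456 vs cont=6.0177 → 6.0177 [wait]  node(2,1) S=102.6700 payoff=0.0000 vs cont=1.1315 → 1.1315 [wait]  node(2,2) S=127.1940 payoff=0.0000 vs cont=0.0557 → 0.0557 [wait]  ⇒ S*(2)=-
t_1: node(1,0) S=92.2427 payoff=0.0000 vs cont=3.3641 → 3.3641 [wait]  node(1,1) S=114.2760 payoff=0.0000 vs cont=0.5498 → 0.5498 [wait]  ⇒ S*(1)=-
t_0: node(0,0) S=102.6700 payoff=0.0000 vs cont=1.8370 → 1.8370 [wait]  ⇒ S*(0)=-

price = 1.8370
boundary = - - - - 66.8956 74.4576
tree:
1.8370
3.3641 0.5498
6.0177 1.1315 0.0557
10.4236 2.3215 0.1212 0.0000
17.2244 4.7458 0.2635 0.0000 0.0000
24.0184 9.6624 0.5728 0.0000 0.0000 0.0000
30.1224 17.2244 1.2456 0.0000 0.0000 0.0000 0.0000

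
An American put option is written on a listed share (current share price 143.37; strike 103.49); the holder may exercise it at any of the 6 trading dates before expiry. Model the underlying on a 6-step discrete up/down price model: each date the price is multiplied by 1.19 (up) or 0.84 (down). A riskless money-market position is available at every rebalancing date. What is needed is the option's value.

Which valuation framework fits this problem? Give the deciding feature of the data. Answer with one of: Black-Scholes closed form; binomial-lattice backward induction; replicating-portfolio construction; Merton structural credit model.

Key observation: the defining feature is the embedded early-exercise option across 6 discrete dates on the spot-143.37 tree; pricing the strike-103.49 put means working backward with an exercise test at every node.

framework: binomial-lattice backward induction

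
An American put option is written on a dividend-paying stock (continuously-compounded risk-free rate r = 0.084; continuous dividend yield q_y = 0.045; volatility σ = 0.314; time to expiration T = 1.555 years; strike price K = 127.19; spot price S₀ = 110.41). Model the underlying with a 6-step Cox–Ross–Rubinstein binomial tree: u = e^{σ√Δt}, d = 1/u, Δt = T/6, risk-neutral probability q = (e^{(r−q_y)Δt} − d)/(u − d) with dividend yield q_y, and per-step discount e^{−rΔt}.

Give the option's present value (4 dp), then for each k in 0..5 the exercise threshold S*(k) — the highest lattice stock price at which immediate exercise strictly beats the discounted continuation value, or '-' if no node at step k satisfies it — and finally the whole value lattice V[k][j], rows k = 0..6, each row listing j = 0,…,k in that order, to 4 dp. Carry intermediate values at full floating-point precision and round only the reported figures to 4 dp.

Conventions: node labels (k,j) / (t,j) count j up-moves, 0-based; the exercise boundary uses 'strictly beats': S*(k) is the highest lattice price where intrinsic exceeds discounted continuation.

params: Δt=0.25917 u=1.17334 d=0.85227 q=0.49176 e^(-rΔt)=0.97847
t_6 payoffs: 84.8773 68.9373 46.9922 16.7800 0.0000 0.0000 0.0000
t_5: node(5,0) S=49.6470 payoff=77.5430 vs cont=75.3796 → 77.5430 [stop]  node(5,1) S=68.3501 payoff=58.8399 vs cont=56.8934 → 58.8399 [stop]  node(5,2) S=94.0991 payoff=33.0909 vs cont=31.4430 → 33.0909 [stop]  node(5,3) S=129.5482 payoff=0.0000 vs cont=8.3446 → 8.3446 [wait]  node(5,4) S=178.3518 payoff=0.0000 vs cont=0.0000 → 0.0000 [wait]  node(5,5) S=245.5407 payoff=0.0000 vs cont=0.0000 → 0.0000 [wait]  ⇒ S*(5)=94.0991
t_4: node(4,0) S=58.2527 payoff=68.9373 vs cont=66.8737 → 68.9373 [stop]  node(4,1) S=80.1978 payoff=46.9922 vs cont=45.1831 → 46.9922 [stop]  node(4,2) S=110.4100 payoff=16.7800 vs cont=20.4711 → 20.4711 [wait]  node(4,3) S=152.0038 payoff=0.0000 vs cont=4.1497 → 4.1497 [wait]  node(4,4) S=209.2669 payoff=0.0000 vs cont=0.0000 → 0.0000 [wait]  ⇒ S*(4)=80.1978
t_3: node(3,0) S=68.3501 payoff=58.8399 vs cont=56.8934 → 58.8399 [stop]  node(3,1) S=94.0991 payoff=33.0909 vs cont=33.2190 → 33.2190 [wait]  node(3,2) S=129.5482 payoff=0.0000 vs cont=12.1768 → 12.1768 [wait]  node(3,3) S=178.3518 payoff=0.0000 vs cont=2.0636 → 2.0636 [wait]  ⇒ S*(3)=68.3501
t_2: node(2,0) S=80.1978 payoff=46.9922 vs cont=45.2447 → 46.9922 [stop]  node(2,1) S=110.4100 payoff=16.7800 vs cont=22.3787 → 22.3787 [wait]  node(2,2) S=152.0038 payoff=0.0000 vs cont=7.0484 → 7.0484 [wait]  ⇒ S*(2)=80.1978
t_1: node(1,0) S=94.0991 payoff=33.0909 vs cont=34.1369 → 34.1369 [wait]  node(1,1) S=129.5482 payoff=0.0000 vs cont=14.5203 → 14.5203 [wait]  ⇒ S*(1)=-
t_0: node(0,0) S=110.4100 payoff=16.7800 vs cont=23.9628 → 23.9628 [wait]  ⇒ S*(0)=-

price = 23.9628
boundary = - - 80.1978 68.3501 80.1978 94.0991
tree:
23.9628
34.1369 14.5203
46.9922 22.3787 7.0484
58.8399 33.2190 12.1768 2.0636
68.9373 46.9922 20.4711 4.1497 0.0000
77.5430 58.8399 33.0909 8.3446 0.0000 0.0000
84.8773 68.9373 46.9922 16.7800 0.0000 0.0000 0.0000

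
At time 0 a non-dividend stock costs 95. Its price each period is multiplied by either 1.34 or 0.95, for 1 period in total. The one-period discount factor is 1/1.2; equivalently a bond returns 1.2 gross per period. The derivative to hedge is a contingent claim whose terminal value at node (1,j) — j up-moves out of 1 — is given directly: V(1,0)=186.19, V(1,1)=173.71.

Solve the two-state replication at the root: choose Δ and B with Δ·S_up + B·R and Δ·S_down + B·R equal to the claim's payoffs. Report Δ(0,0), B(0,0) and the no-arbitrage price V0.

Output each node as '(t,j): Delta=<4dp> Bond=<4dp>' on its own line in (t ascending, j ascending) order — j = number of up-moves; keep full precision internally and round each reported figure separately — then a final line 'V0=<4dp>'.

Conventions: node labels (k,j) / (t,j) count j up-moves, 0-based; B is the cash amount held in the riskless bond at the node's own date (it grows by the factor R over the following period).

(0,0): Delta=-0.3368 Bond=180.4917
V0=148.4917

Under the risk-neutral measure, an up-move has probability p* = (R−d)/(u−d) = 0.6410 and values discount at R = 1.2.
Expiry values: V(1,0)=186.1900, V(1,1)=173.7100
Node (0,0) S=95.0000: V=(p*·173.7100+(1−p*)·186.1900)/1.2=148.4917; Δ=(173.7100−186.1900)/(127.3000−90.2500)=-0.3368; B=V−Δ·S=180.4917
Verification: the root portfolio costs Δ(0,0)·S0 + B(0,0) = 148.4917, matching V0.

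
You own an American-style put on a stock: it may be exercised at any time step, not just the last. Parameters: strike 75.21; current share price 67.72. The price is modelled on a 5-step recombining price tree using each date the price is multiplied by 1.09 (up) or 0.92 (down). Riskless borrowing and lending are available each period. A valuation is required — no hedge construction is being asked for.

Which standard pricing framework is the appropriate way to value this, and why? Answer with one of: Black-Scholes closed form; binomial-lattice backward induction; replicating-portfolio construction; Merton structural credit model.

framework: binomial-lattice backward induction

Key observation: the defining feature is the embedded early-exercise option across 5 discrete dates on the spot-67.72 tree; pricing the strike-75.21 put means working backward with an exercise test at every node.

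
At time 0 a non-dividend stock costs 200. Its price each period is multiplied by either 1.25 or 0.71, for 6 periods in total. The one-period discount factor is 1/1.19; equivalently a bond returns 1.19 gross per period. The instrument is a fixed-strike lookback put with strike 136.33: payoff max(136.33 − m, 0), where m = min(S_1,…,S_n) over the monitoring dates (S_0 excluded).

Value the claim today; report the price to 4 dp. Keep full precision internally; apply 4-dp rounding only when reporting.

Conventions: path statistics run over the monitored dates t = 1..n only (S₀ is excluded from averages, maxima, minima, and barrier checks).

price = 0.3381

Risk-neutral up-probability p* = (R−d)/(u−d) = (1.19−0.71)/(1.25−0.71) = 0.8889; the claim prices as the p*-weighted sum of path payoffs discounted by R^6.
Enumerate all 2^6 = 64 price paths (U = up ×1.25, D = down ×0.71); each path with k up-moves has probability p*^k·(1−p*)^(6−k).
DDDDDD: m=25.6201, payoff=110.7099, prob=0.000002
UDDDDD: m=45.1057, payoff=91.2243, prob=0.000015
DUDDDD: m=45.1057, payoff=91.2243, prob=0.000015
UUDDDD: m=79.4115, payoff=56.9185, prob=0.000120
DDUDDD: m=45.1057, payoff=91.2243, prob=0.000015
UDUDDD: m=79.4115, payoff=56.9185, prob=0.000120
DUUDDD: m=79.4115, payoff=56.9185, prob=0.000120
UUUDDD: m=139.8090, payoff=0.0000, prob=0.000963
DDDUDD: m=45.1057, payoff=91.2243, prob=0.000015
UDDUDD: m=79.4115, payoff=56.9185, prob=0.000120
DUDUDD: m=79.4115, payoff=56.9185, prob=0.000120
UUDUDD: m=139.8090, payoff=0.0000, prob=0.000963
DDUUDD: m=79.4115, payoff=56.9185, prob=0.000120
UDUUDD: m=139.8090, payoff=0.0000, prob=0.000963
DUUUDD: m=139.8090, payoff=0.0000, prob=0.000963
UUUUDD: m=246.1426, payoff=0.0000, prob=0.007707
DDDDUD: m=45.1057, payoff=91.2243, prob=0.000015
UDDDUD: m=79.4115, payoff=56.9185, prob=0.000120
DUDDUD: m=79.4115, payoff=56.9185, prob=0.000120
UUDDUD: m=139.8090, payoff=0.0000, prob=0.000963
DDUDUD: m=79.4115, payoff=56.9185, prob=0.000120
UDUDUD: m=139.8090, payoff=0.0000, prob=0.000963
DUUDUD: m=139.8090, payoff=0.0000, prob=0.000963
UUUDUD: m=246.1426, payoff=0.0000, prob=0.007707
DDDUUD: m=71.5822, payoff=64.7478, prob=0.000120
UDDUUD: m=126.0250, payoff=10.3050, prob=0.000963
DUDUUD: m=126.0250, payoff=10.3050, prob=0.000963
UUDUUD: m=221.8750, payoff=0.0000, prob=0.007707
DDUUUD: m=100.8200, payoff=35.5100, prob=0.000963
UDUUUD: m=177.5000, payoff=0.0000, prob=0.007707
DUUUUD: m=142.0000, payoff=0.0000, prob=0.007707
UUUUUD: m=250.0000, payoff=0.0000, prob=0.061659
DDDDDU: m=36.0846, payoff=100.2454, prob=0.000015
UDDDDU: m=63.5292, payoff=72.8008, prob=0.000120
DUDDDU: m=63.5292, payoff=72.8008, prob=0.000120
UUDDDU: m=111.8472, payoff=24.4828, prob=0.000963
DDUDDU: m=63.5292, payoff=72.8008, prob=0.000120
UDUDDU: m=111.8472, payoff=24.4828, prob=0.000963
DUUDDU: m=111.8472, payoff=24.4828, prob=0.000963
UUUDDU: m=196.9141, payoff=0.0000, prob=0.007707
DDDUDU: m=63.5292, payoff=72.8008, prob=0.000120
UDDUDU: m=111.8472, payoff=24.4828, prob=0.000963
DUDUDU: m=111.8472, payoff=24.4828, prob=0.000963
UUDUDU: m=196.9141, payoff=0.0000, prob=0.007707
DDUUDU: m=100.8200, payoff=35.5100, prob=0.000963
UDUUDU: m=177.5000, payoff=0.0000, prob=0.007707
DUUUDU: m=142.0000, payoff=0.0000, prob=0.007707
UUUUDU: m=250.0000, payoff=0.0000, prob=0.061659
DDDDUU: m=50.8234, payoff=85.5066, prob=0.000120
UDDDUU: m=89.4778, payoff=46.8522, prob=0.000963
DUDDUU: m=89.4778, payoff=46.8522, prob=0.000963
UUDDUU: m=157.5312, payoff=0.0000, prob=0.007707
DDUDUU: m=89.4778, payoff=46.8522, prob=0.000963
UDUDUU: m=157.5312, payoff=0.0000, prob=0.007707
DUUDUU: m=142.0000, payoff=0.0000, prob=0.007707
UUUDUU: m=250.0000, payoff=0.0000, prob=0.061659
DDDUUU: m=71.5822, payoff=64.7478, prob=0.000963
UDDUUU: m=126.0250, payoff=10.3050, prob=0.007707
DUDUUU: m=126.0250, payoff=10.3050, prob=0.007707
UUDUUU: m=221.8750, payoff=0.0000, prob=0.061659
DDUUUU: m=100.8200, payoff=35.5100, prob=0.007707
UDUUUU: m=177.5000, payoff=0.0000, prob=0.061659
DUUUUU: m=142.0000, payoff=0.0000, prob=0.061659
UUUUUU: m=250.0000, payoff=0.0000, prob=0.493270
Price = Σ prob·payoff / R^6 = 0.959982 / 2.839761 = 0.3381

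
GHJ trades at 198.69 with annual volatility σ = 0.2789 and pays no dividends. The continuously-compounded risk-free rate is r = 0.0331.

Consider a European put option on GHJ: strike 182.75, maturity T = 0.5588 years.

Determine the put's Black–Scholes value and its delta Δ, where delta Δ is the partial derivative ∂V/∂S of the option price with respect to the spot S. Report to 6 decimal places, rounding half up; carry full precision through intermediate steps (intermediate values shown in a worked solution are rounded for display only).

σ√T = 0.2789·√0.5588 = 0.208486
d₁ = (ln(S/K) + (r+σ²/2)T) / (σ√T) = (ln(198.69/182.75) + (0.0331+0.2789²/2)·0.5588) / 0.208486 = (0.083627 + 0.040229) / 0.208486 = 0.594075
d₂ = d₁ − σ√T = 0.594075 − 0.208486 = 0.385589
e^{−rT} = 0.981674
N(−d₁) = 0.276231,  N(−d₂) = 0.349901
Put price V = K·e^{−rT}·N(−d₂) − S·N(−d₁) = 62.772482 − 54.884357 = 7.888124
Δ = −N(−d₁) = -0.276231

price = 7.888124
Δ = -0.276231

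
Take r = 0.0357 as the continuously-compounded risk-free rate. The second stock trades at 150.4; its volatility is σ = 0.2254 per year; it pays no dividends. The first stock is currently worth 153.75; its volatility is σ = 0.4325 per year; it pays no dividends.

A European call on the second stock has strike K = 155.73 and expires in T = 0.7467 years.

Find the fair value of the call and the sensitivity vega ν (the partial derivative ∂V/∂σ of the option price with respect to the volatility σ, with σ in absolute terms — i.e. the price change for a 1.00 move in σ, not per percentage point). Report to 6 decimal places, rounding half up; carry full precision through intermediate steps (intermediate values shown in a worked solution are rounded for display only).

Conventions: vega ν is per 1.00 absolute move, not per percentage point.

σ√T = 0.2254·√0.7467 = 0.194772
d₁ = (ln(S/K) + (r+σ²/2)T) / (σ√T) = (ln(150.4/155.73) + (0.0357+0.2254²/2)·0.7467) / 0.194772 = (-0.034825 + 0.045625) / 0.194772 = 0.055449
d₂ = d₁ − σ√T = 0.055449 − 0.194772 = -0.139323
e^{−rT} = 0.973695
N(d₁) = 0.522110,  N(d₂) = 0.444597
Call price V = S·N(d₁) − K·e^{−rT}·N(d₂) = 78.525301 − 67.415878 = 11.109422
φ(d₁) = (1/√(2π))·e^{−d₁²/2} = 0.398329
ν = S·φ(d₁)·√T = 51.768232

price = 11.109422
ν = 51.768232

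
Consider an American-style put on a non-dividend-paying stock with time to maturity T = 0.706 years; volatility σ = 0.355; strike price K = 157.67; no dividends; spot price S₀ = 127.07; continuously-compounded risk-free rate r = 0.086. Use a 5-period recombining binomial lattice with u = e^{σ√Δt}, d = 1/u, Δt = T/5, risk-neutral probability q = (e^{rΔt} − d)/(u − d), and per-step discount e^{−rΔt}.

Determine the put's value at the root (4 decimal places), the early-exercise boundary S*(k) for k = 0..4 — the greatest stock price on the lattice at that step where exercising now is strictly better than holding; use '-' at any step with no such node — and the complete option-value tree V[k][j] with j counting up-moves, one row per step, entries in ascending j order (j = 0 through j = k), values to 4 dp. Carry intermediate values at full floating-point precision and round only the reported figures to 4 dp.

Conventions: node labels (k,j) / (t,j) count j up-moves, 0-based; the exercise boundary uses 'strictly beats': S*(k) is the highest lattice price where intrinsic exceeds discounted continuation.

price = 32.6106
boundary = - 111.2012 97.3141 111.2012 127.0700
tree:
32.6106
46.4688 20.1985
60.3559 31.3873 10.0311
72.5087 46.4688 17.7818 2.8934
83.1438 60.3559 30.6000 6.0059 0.0000
92.4508 72.5087 46.4688 12.4667 0.0000 0.0000

Δt=0.14120  u=1.14270  d=0.87512  q=0.51236  discount=0.98793
step 5 (expiry): payoffs max(K−S,0) = 92.4508 72.5087 46.4688 12.4667 0.0000 0.0000
step 4: (k=4,j=0): S=74.5262, K−S=83.1438, hold=81.2408 ⇒ V=83.1438 exercise | (k=4,j=1): S=97.3141, K−S=60.3559, hold=58.4528 ⇒ V=60.3559 exercise | (k=4,j=2): S=127.0700, K−S=30.6000, hold=28.6970 ⇒ V=30.6000 exercise | (k=4,j=3): S=165.9243, K−S=0.0000, hold=6.0059 ⇒ V=6.0059 continue | (k=4,j=4): S=216.6592, K−S=0.0000, hold=0.0000 ⇒ V=0.0000 continue  boundary S*=127.0700
step 3: (k=3,j=0): S=85.1613, K−S=72.5087, hold=70.6056 ⇒ V=72.5087 exercise | (k=3,j=1): S=111.2012, K−S=46.4688, hold=44.5658 ⇒ V=46.4688 exercise | (k=3,j=2): S=145.2033, K−S=12.4667, hold=17.7818 ⇒ V=17.7818 continue | (k=3,j=3): S=189.6023, K−S=0.0000, hold=2.8934 ⇒ V=2.8934 continue  boundary S*=111.2012
step 2: (k=2,j=0): S=97.3141, K−S=60.3559, hold=58.4528 ⇒ V=60.3559 exercise | (k=2,j=1): S=127.0700, K−S=30.6000, hold=31.3873 ⇒ V=31.3873 continue | (k=2,j=2): S=165.9243, K−S=0.0000, hold=10.0311 ⇒ V=10.0311 continue  boundary S*=97.3141
step 1: (k=1,j=0): S=111.2012, K−S=46.4688, hold=44.9643 ⇒ V=46.4688 exercise | (k=1,j=1): S=145.2033, K−S=12.4667, hold=20.1985 ⇒ V=20.1985 continue  boundary S*=111.2012
step 0: (k=0,j=0): S=127.0700, K−S=30.6000, hold=32.6106 ⇒ V=32.6106 continue  boundary S*=-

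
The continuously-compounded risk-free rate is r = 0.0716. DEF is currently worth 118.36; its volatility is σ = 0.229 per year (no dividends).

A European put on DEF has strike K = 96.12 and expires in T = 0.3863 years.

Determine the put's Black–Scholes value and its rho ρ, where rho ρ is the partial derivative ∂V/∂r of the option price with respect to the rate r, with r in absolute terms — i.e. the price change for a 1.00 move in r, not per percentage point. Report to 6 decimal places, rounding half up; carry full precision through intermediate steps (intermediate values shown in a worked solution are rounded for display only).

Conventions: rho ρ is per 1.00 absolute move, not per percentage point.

price = 0.303523
ρ = -2.038061

σ√T = 0.229·√0.3863 = 0.142330
d₁ = (ln(S/K) + (r+σ²/2)T) / (σ√T) = (ln(118.36/96.12) + (0.0716+0.229²/2)·0.3863) / 0.142330 = (0.208133 + 0.037788) / 0.142330 = 1.727820
d₂ = d₁ − σ√T = 1.727820 − 0.142330 = 1.585490
e^{−rT} = 0.972720
N(−d₁) = 0.042010,  N(−d₂) = 0.056428
Put price V = K·e^{−rT}·N(−d₂) − S·N(−d₁) = 5.275851 − 4.972328 = 0.303523
ρ = −K·T·e^{−rT}·N(−d₂) = -2.038061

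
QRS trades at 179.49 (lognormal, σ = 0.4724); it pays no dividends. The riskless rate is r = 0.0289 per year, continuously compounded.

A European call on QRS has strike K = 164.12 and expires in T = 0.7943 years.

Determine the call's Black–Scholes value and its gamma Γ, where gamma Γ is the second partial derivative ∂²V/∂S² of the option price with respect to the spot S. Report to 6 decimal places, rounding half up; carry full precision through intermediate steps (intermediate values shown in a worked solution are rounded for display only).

σ√T = 0.4724·√0.7943 = 0.421019
d₁ = (ln(S/K) + (r+σ²/2)T) / (σ√T) = (ln(179.49/164.12) + (0.0289+0.4724²/2)·0.7943) / 0.421019 = (0.089522 + 0.111584) / 0.421019 = 0.477663
d₂ = d₁ − σ√T = 0.477663 − 0.421019 = 0.056644
e^{−rT} = 0.977306
N(d₁) = 0.683555,  N(d₂) = 0.522586
Call price V = S·N(d₁) − K·e^{−rT}·N(d₂) = 122.691306 − 83.820373 = 38.870933
φ(d₁) = (1/√(2π))·e^{−d₁²/2} = 0.355931
Γ = φ(d₁) / (S·σ·√T) = 0.004710

price = 38.870933
Γ = 0.004710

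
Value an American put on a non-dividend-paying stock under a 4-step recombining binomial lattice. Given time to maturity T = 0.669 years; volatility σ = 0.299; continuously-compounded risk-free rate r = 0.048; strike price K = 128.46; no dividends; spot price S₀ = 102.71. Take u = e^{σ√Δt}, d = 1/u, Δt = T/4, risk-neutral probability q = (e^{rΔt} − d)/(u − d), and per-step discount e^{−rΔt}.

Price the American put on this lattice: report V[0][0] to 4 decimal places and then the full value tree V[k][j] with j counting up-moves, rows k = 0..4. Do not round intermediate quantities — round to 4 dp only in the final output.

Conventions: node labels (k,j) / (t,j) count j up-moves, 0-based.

price = 26.4416
tree:
26.4416
37.5718 15.8395
48.0330 25.7500 6.2757
57.2901 37.5718 12.7122 0.0000
65.4817 48.0330 25.7500 0.0000 0.0000

params: Δt=0.16725 u=1.13007 d=0.88490 q=0.50234 e^(-rΔt)=0.99200
t_4 payoffs: 65.4817 48.0330 25.7500 0.0000 0.0000
k=3: node(3,0) S=71.1699 payoff=57.2901 vs cont=56.2629 → 57.2901 [stop]  node(3,1) S=90.8882 payoff=37.5718 vs cont=36.5447 → 37.5718 [stop]  node(3,2) S=116.0695 payoff=12.3905 vs cont=12.7122 → 12.7122 [wait]  node(3,3) S=148.2275 payoff=0.0000 vs cont=0.0000 → 0.0000 [wait]
k=2: node(2,0) S=80.4270 payoff=48.0330 vs cont=47.0058 → 48.0330 [stop]  node(2,1) S=102.7100 payoff=25.7500 vs cont=24.8831 → 25.7500 [stop]  node(2,2) S=131.1667 payoff=0.0000 vs cont=6.2757 → 6.2757 [wait]
k=1: node(1,0) S=90.8882 payoff=37.5718 vs cont=36.5447 → 37.5718 [stop]  node(1,1) S=116.0695 payoff=12.3905 vs cont=15.8395 → 15.8395 [wait]
k=0: node(0,0) S=102.7100 payoff=25.7500 vs cont=26.4416 → 26.4416 [wait]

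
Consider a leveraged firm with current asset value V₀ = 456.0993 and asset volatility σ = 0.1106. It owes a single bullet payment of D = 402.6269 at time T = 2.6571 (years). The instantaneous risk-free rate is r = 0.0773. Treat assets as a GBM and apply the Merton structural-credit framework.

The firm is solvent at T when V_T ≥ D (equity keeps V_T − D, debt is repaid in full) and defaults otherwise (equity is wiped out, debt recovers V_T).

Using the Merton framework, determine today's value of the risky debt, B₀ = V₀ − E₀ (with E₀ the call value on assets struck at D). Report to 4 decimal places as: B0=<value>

B0=326.9523

Equity is a call on the firm's assets struck at D = 402.6269:
d₁ = [ln(V₀/D) + (r + σ²/2)T] / (σ√T)
   = [ln(456.0993/402.6269) + (0.0773 + 0.5·0.1106²)·2.6571] / (0.1106·√2.6571)
   = [0.124700 + 0.221645] / 0.180285 = 1.921101
d₂ = d₁ − σ√T = 1.921101 − 0.180285 = 1.740817
N(d₁) = 0.972641,  N(d₂) = 0.959142,  e^(−rT) = 0.814327
E₀ = V₀·N(d₁) − D·e^(−rT)·N(d₂)
   = 456.0993·0.972641 − 402.6269·0.814327·0.959142 = 129.146954
B₀ = V₀ − E₀ = 456.0993 − 129.146954 = 326.952346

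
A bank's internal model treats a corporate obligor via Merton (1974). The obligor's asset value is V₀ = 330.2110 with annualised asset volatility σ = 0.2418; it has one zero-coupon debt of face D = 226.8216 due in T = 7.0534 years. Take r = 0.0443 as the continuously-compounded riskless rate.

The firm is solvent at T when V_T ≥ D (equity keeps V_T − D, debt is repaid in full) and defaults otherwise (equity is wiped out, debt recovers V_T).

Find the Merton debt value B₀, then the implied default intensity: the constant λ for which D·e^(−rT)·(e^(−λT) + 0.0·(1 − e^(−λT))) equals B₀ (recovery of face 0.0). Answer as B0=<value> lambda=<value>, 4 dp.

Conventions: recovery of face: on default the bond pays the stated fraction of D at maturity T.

B0=155.3983 lambda=0.0093

Equity is a call on the firm's assets struck at D = 226.8216:
d₁ = [ln(V₀/D) + (r + σ²/2)T] / (σ√T)
   = [ln(330.2110/226.8216) + (0.0443 + 0.5·0.2418²)·7.0534] / (0.2418·√7.0534)
   = [0.375568 + 0.518662] / 0.642178 = 1.392495
d₂ = d₁ − σ√T = 1.392495 − 0.642178 = 0.750317
N(d₁) = 0.918114,  N(d₂) = 0.773468,  e^(−rT) = 0.731641
E₀ = V₀·N(d₁) − D·e^(−rT)·N(d₂)
   = 330.2110·0.918114 − 226.8216·0.731641·0.773468 = 174.812734
B₀ = V₀ − E₀ = 330.2110 − 174.812734 = 155.398266
e^(−λT) = (B₀·e^(rT)/D − 0)/(1 − 0) = (155.3983·1.366791/226.8216 − 0)/1 = 0.93640548
λ = −ln(0.93640548)/7.0534 = 0.009316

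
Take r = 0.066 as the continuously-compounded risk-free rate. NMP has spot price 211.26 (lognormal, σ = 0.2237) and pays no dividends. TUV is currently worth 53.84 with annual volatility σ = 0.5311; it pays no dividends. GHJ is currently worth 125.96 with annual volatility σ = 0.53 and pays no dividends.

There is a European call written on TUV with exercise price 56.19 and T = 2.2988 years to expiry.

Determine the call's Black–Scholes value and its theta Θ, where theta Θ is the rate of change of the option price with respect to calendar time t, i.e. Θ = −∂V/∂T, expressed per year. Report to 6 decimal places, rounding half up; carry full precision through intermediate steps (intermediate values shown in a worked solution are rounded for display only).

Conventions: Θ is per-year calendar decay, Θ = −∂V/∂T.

σ√T = 0.5311·√2.2988 = 0.805243
d₁ = (ln(S/K) + (r+σ²/2)T) / (σ√T) = (ln(53.84/56.19) + (0.066+0.5311²/2)·2.2988) / 0.805243 = (-0.042722 + 0.475929) / 0.805243 = 0.537983
d₂ = d₁ − σ√T = 0.537983 − 0.805243 = -0.267260
e^{−rT} = 0.859228
N(d₁) = 0.704705,  N(d₂) = 0.394634
Call price V = S·N(d₁) − K·e^{−rT}·N(d₂) = 37.941344 − 19.052961 = 18.888383
φ(d₁) = (1/√(2π))·e^{−d₁²/2} = 0.345193
Θ = −S·φ(d₁)·σ/(2√T) − r·K·e^{−rT}·N(d₂) = −3.255089 − 1.257495 = -4.512585

price = 18.888383
Θ = -4.512585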